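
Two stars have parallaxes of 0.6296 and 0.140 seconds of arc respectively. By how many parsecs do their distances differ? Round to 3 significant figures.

5.55 pc

d_A = 1/0.6296″ = 1.5883 pc; d_B = 1/0.1400″ = 7.1429 pc.
|d_B − d_A| = |7.1429 − 1.5883| = 5.5546 pc.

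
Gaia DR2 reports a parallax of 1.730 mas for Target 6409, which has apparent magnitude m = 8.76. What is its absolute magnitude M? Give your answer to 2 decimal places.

d = 1/p = 1/0.001730″ = 578.03 pc.
m − M = 5 log₁₀(578.03) − 5 = 13.8098 − 5 = 8.8098.
M = m − (m − M) = 8.76 − 8.8098 = -0.05.

M = -0.05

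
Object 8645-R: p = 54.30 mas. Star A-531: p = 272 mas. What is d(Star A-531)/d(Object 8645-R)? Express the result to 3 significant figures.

Since d = 1/p, d_B/d_A = p_A/p_B.
= 54.30 / 272 = 0.19963.

0.200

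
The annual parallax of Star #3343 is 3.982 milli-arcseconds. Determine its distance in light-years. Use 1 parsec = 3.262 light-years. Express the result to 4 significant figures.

819.2 light years

p = 3.982 milli-arcseconds = 0.003982 arcsec.
d = 1/p = 1/0.003982 = 251.13 pc.
In light-years: 251.13 × 3.262 = 819.19 ly.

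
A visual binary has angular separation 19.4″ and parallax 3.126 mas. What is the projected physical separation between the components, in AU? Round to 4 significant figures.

6206 AU

d = 1/p = 1/0.003126″ = 319.9 pc.
At distance d (pc), an angle of θ arcsec spans θ·d AU: s = 19.4 × 319.9 = 6206.1 AU.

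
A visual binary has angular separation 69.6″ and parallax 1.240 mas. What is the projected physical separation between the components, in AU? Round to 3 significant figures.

d = 1/p = 1/0.001240″ = 806.45 pc.
At distance d (pc), an angle of θ arcsec spans θ·d AU: s = 69.6 × 806.45 = 56129 AU.

56100 AU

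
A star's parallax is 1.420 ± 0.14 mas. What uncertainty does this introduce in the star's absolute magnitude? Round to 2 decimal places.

M = m − 5 log₁₀ d + 5 = m + 5 log₁₀ p + 5, so ∂M/∂p = 5/(p ln 10).
σ_M = (5/ln 10) · (σ_p/p) = 2.1715 × 0.14/1.420 = 2.1715 × 0.098592 = 0.21409.

σ_M = 0.21 mag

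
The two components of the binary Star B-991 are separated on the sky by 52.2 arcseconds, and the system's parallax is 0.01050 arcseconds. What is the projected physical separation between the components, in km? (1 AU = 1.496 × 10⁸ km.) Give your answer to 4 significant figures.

7.437 × 10^11 km

d = 1/p = 1/0.01050″ = 95.238 pc.
At distance d (pc), an angle of θ arcsec spans θ·d AU: s = 52.2 × 95.238 = 4971.4 AU.
= 4971.4 × 1.496 × 10⁸ km = 7.4372 × 10^11 km.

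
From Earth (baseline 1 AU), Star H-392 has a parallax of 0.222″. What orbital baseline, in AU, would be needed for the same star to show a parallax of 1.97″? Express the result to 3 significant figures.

Parallax scales linearly with baseline: p ∝ B, so B = p_target / p_Earth × 1 AU.
B = 1.97 / 0.222 = 8.8739 AU.

8.87 AU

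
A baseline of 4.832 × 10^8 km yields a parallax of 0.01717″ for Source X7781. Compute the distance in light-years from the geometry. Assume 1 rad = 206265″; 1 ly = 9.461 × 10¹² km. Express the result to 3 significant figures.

614 ly

θ = 0.01717″ = 0.01717/206265 = 8.3242 × 10^-8 rad.
d = B/θ = (4.832 × 10^8) / (8.3242 × 10^-8) = 5.8048 × 10^15 km = (5.8048 × 10^15) / (9.461 × 10^12) ly = 613.55 ly.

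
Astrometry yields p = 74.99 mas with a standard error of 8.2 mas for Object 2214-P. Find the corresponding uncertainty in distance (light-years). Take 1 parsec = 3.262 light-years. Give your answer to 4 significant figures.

d = 1/p, so σ_d = σ_p / p².
σ_d = 0.00820 / (0.07499)² = 0.00820 / 0.0056235 = 1.4582 pc = 1.4582 × 3.262 ly = 4.7566 ly.

4.757 ly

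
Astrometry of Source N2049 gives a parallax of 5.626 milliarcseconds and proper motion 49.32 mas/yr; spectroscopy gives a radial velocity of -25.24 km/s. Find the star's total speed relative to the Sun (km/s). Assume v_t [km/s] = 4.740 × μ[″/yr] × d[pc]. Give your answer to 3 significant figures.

48.6 km/s

d = 1/p = 1/0.005626″ = 177.75 pc.
μ = 49.32 mas/yr = 0.04932 ″/yr.
v_t = 4.740 μ d = 4.740 × 0.04932 × 177.75 = 41.554 km/s.
v = √(v_r² + v_t²) = √((-25.24)² + 41.554²) = √2363.79 = 48.619 km/s.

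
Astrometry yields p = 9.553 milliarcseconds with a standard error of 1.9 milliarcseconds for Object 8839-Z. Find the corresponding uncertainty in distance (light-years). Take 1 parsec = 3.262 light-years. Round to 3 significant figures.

d = 1/p, so σ_d = σ_p / p².
σ_d = 0.00190 / (0.009553)² = 0.00190 / 0.00009126 = 20.82 pc = 20.82 × 3.262 ly = 67.915 ly.

67.9 ly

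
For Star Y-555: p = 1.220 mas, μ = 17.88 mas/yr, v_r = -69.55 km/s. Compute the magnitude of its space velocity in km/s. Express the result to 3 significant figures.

98.3 km/s

d = 1/p = 1/0.001220″ = 819.67 pc.
μ = 17.88 mas/yr = 0.01788 ″/yr.
v_t = 4.740 μ d = 4.740 × 0.01788 × 819.67 = 69.468 km/s.
v = √(v_r² + v_t²) = √((-69.55)² + 69.468²) = √9663.01 = 98.301 km/s.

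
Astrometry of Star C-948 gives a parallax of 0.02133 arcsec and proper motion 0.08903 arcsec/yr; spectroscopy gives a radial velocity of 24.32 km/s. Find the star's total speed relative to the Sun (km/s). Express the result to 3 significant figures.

d = 1/p = 1/0.02133″ = 46.882 pc.
v_t = 4.740 μ d = 4.740 × 0.08903 × 46.882 = 19.784 km/s.
v = √(v_r² + v_t²) = √(24.32² + 19.784²) = √982.869 = 31.351 km/s.

31.4 km/s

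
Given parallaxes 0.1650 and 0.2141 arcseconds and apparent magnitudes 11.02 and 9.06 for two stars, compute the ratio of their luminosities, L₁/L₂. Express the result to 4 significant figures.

L₁/L₂ = 0.2769

d₁ = 1/p₁ = 1/0.1650″ = 6.0606 pc; d₂ = 1/p₂ = 1/0.2141″ = 4.6707 pc.
M₁ = m₁ − 5 log₁₀ d₁ + 5 = 11.02 − 3.9126 + 5 = 12.1074.
M₂ = 9.06 − 3.3469 + 5 = 10.7131.
L₁/L₂ = 10^(0.4(M₂ − M₁)) = 10^(0.4 × (-1.3943)) = 10^(-0.55772) = 0.27687.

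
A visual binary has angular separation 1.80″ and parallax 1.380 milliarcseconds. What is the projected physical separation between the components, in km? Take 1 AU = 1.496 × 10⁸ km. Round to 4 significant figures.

d = 1/p = 1/0.001380″ = 724.64 pc.
At distance d (pc), an angle of θ arcsec spans θ·d AU: s = 1.80 × 724.64 = 1304.4 AU.
= 1304.4 × 1.496 × 10⁸ km = 1.9514 × 10^11 km.

1.951 × 10^11 km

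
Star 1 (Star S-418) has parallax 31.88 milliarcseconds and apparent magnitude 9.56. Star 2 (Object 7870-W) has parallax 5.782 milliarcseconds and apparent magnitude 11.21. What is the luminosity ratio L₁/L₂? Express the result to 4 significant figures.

L₁/L₂ = 0.1504

d₁ = 1/p₁ = 1/0.03188″ = 31.368 pc; d₂ = 1/p₂ = 1/0.005782″ = 172.95 pc.
M₁ = m₁ − 5 log₁₀ d₁ + 5 = 9.56 − 7.4824 + 5 = 7.0776.
M₂ = 11.21 − 11.1896 + 5 = 5.0204.
L₁/L₂ = 10^(0.4(M₂ − M₁)) = 10^(0.4 × (-2.0572)) = 10^(-0.82288) = 0.15036.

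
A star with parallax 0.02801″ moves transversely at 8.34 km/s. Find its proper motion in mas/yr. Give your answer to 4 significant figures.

49.28 mas/yr

d = 1/p = 1/0.02801″ = 35.702 pc.
μ = v_t / (4.74 d) = 8.34 / (4.74 × 35.702) = 8.34 / 169.23 = 0.049282 ″/yr = 49.282 mas/yr.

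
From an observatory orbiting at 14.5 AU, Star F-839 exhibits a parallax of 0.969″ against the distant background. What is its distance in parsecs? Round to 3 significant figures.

With baseline B (in AU) and parallax p (in arcsec), d = B/p parsecs.
d = 14.5 / 0.969 = 14.964 pc.

15.0 pc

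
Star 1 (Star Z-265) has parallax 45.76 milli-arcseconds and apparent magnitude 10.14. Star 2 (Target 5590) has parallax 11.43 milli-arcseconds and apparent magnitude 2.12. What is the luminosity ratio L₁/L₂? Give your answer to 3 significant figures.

L₁/L₂ = 3.86 × 10^-5

d₁ = 1/p₁ = 1/0.04576″ = 21.853 pc; d₂ = 1/p₂ = 1/0.01143″ = 87.489 pc.
M₁ = m₁ − 5 log₁₀ d₁ + 5 = 10.14 − 6.6976 + 5 = 8.4424.
M₂ = 2.12 − 9.7098 + 5 = -2.5898.
L₁/L₂ = 10^(0.4(M₂ − M₁)) = 10^(0.4 × (-11.0322)) = 10^(-4.41288) = 0.000038647.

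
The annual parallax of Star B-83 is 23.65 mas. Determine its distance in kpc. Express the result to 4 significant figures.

0.04228 kpc

p = 23.65 mas = 0.02365 arcsec.
d = 1/p = 1/0.02365 = 42.283 pc.
= 0.042283 kpc.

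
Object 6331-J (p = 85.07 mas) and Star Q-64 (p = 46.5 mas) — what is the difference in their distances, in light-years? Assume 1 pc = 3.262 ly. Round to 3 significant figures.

d_A = 1/0.08507″ = 11.755 pc; d_B = 1/0.04650″ = 21.505 pc.
|d_B − d_A| = |21.505 − 11.755| = 9.75 pc = 9.75 × 3.262 ly = 31.805 ly.

31.8 ly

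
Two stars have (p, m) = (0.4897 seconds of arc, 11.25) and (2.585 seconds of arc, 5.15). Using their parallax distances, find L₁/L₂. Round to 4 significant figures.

d₁ = 1/p₁ = 1/0.4897″ = 2.0421 pc; d₂ = 1/p₂ = 1/2.585″ = 0.38685 pc.
M₁ = m₁ − 5 log₁₀ d₁ + 5 = 11.25 − 1.5504 + 5 = 14.6996.
M₂ = 5.15 − (-2.0623) + 5 = 12.2123.
L₁/L₂ = 10^(0.4(M₂ − M₁)) = 10^(0.4 × (-2.4873)) = 10^(-0.99492) = 0.10118.

L₁/L₂ = 0.1012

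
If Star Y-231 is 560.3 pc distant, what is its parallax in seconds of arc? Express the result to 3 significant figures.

p = 1/d = 1/560.3 = 0.0017848 arcsec.

0.00178 arcsec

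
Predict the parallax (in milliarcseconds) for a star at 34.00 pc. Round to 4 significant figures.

p = 1/d = 1/34 = 0.029412 arcsec.
= 0.029412 × 1000 = 29.412 mas.

29.41 mas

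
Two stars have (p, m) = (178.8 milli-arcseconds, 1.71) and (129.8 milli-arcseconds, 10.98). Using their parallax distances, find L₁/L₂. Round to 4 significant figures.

d₁ = 1/p₁ = 1/0.1788″ = 5.5928 pc; d₂ = 1/p₂ = 1/0.1298″ = 7.7042 pc.
M₁ = m₁ − 5 log₁₀ d₁ + 5 = 1.71 − 3.7381 + 5 = 2.9719.
M₂ = 10.98 − 4.4336 + 5 = 11.5464.
L₁/L₂ = 10^(0.4(M₂ − M₁)) = 10^(0.4 × 8.5745) = 10^3.42980 = 2690.3.

L₁/L₂ = 2690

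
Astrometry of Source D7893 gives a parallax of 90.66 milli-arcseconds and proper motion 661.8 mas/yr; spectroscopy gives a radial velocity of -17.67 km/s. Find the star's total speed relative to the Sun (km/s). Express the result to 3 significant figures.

38.9 km/s

d = 1/p = 1/0.09066″ = 11.03 pc.
μ = 661.8 mas/yr = 0.6618 ″/yr.
v_t = 4.740 μ d = 4.740 × 0.6618 × 11.03 = 34.6 km/s.
v = √(v_r² + v_t²) = √((-17.67)² + 34.6²) = √1509.39 = 38.851 km/s.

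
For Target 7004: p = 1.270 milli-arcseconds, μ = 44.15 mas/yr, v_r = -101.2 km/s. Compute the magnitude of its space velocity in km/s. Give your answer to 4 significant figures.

d = 1/p = 1/0.001270″ = 787.4 pc.
μ = 44.15 mas/yr = 0.04415 ″/yr.
v_t = 4.740 μ d = 4.740 × 0.04415 × 787.4 = 164.78 km/s.
v = √(v_r² + v_t²) = √((-101.2)² + 164.78²) = √37393.9 = 193.38 km/s.

193.4 km/s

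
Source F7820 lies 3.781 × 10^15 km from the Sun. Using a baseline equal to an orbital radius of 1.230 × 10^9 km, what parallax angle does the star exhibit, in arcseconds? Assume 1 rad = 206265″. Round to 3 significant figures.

0.0671 arcsec

θ ≈ B/d = (1.230 × 10^9) / (3.781 × 10^15) = 3.2531 × 10^-7 rad.
In arcseconds: 3.2531 × 10^-7 × 206265 = 0.0671″.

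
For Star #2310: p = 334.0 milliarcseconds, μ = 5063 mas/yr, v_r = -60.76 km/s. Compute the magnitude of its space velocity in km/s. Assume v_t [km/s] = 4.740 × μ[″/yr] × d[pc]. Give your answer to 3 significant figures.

d = 1/p = 1/0.3340″ = 2.994 pc.
μ = 5063 mas/yr = 5.063 ″/yr.
v_t = 4.740 μ d = 4.740 × 5.063 × 2.994 = 71.852 km/s.
v = √(v_r² + v_t²) = √((-60.76)² + 71.852²) = √8854.49 = 94.098 km/s.

94.1 km/s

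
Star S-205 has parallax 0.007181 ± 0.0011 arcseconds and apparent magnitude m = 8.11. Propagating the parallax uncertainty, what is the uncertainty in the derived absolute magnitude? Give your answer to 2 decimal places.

σ_M = 0.33 mag

M = m − 5 log₁₀ d + 5 = m + 5 log₁₀ p + 5, so ∂M/∂p = 5/(p ln 10).
σ_M = (5/ln 10) · (σ_p/p) = 2.1715 × 0.0011/0.007181 = 2.1715 × 0.15318 = 0.33263.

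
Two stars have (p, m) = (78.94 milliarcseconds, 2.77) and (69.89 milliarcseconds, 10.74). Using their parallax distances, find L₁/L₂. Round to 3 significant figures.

L₁/L₂ = 1210

d₁ = 1/p₁ = 1/0.07894″ = 12.668 pc; d₂ = 1/p₂ = 1/0.06989″ = 14.308 pc.
M₁ = m₁ − 5 log₁₀ d₁ + 5 = 2.77 − 5.5135 + 5 = 2.2565.
M₂ = 10.74 − 5.7779 + 5 = 9.9621.
L₁/L₂ = 10^(0.4(M₂ − M₁)) = 10^(0.4 × 7.7056) = 10^3.08224 = 1208.5.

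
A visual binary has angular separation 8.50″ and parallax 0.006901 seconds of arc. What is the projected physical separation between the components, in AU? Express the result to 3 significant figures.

d = 1/p = 1/0.006901″ = 144.91 pc.
At distance d (pc), an angle of θ arcsec spans θ·d AU: s = 8.50 × 144.91 = 1231.7 AU.

1230 AU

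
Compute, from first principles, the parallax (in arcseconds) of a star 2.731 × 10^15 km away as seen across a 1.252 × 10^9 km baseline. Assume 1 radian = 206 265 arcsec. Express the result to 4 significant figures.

θ ≈ B/d = (1.252 × 10^9) / (2.731 × 10^15) = 4.5844 × 10^-7 rad.
In arcseconds: 4.5844 × 10^-7 × 206265 = 0.09456″.

0.09456 arcsec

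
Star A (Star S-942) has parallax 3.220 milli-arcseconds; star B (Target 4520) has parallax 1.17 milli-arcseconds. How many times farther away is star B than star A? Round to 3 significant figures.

Since d = 1/p, d_B/d_A = p_A/p_B.
= 3.220 / 1.17 = 2.7521.

2.75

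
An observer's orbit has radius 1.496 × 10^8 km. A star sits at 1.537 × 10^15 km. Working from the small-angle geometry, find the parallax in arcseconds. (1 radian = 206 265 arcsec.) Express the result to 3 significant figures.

0.0201 arcsec

θ ≈ B/d = (1.496 × 10^8) / (1.537 × 10^15) = 9.7332 × 10^-8 rad.
In arcseconds: 9.7332 × 10^-8 × 206265 = 0.020076″.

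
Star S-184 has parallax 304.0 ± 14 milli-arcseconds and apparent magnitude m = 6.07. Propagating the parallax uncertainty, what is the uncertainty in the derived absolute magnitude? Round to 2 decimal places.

σ_M = 0.10 mag

M = m − 5 log₁₀ d + 5 = m + 5 log₁₀ p + 5, so ∂M/∂p = 5/(p ln 10).
σ_M = (5/ln 10) · (σ_p/p) = 2.1715 × 14/304.0 = 2.1715 × 0.046053 = 0.1.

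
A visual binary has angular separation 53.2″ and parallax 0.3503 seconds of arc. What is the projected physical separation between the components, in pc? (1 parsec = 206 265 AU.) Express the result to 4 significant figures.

d = 1/p = 1/0.3503″ = 2.8547 pc.
At distance d (pc), an angle of θ arcsec spans θ·d AU: s = 53.2 × 2.8547 = 151.87 AU.
= 151.87 / 206265 = 0.00073629 pc.

0.0007363 pc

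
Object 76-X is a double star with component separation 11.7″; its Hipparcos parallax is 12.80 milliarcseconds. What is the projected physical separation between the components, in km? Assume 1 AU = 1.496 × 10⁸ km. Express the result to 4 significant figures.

d = 1/p = 1/0.01280″ = 78.125 pc.
At distance d (pc), an angle of θ arcsec spans θ·d AU: s = 11.7 × 78.125 = 914.06 AU.
= 914.06 × 1.496 × 10⁸ km = 1.3674 × 10^11 km.

1.367 × 10^11 km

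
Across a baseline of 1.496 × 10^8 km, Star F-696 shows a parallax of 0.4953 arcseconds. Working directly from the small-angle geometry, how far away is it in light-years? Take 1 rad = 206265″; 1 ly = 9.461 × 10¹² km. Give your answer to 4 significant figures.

θ = 0.4953″ = 0.4953/206265 = 2.4013 × 10^-6 rad.
d = B/θ = (1.496 × 10^8) / (2.4013 × 10^-6) = 6.2300 × 10^13 km = (6.2300 × 10^13) / (9.461 × 10^12) ly = 6.5849 ly.

6.585 ly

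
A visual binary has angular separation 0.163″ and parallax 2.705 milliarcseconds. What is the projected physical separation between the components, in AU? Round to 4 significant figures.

d = 1/p = 1/0.002705″ = 369.69 pc.
At distance d (pc), an angle of θ arcsec spans θ·d AU: s = 0.163 × 369.69 = 60.259 AU.

60.26 AU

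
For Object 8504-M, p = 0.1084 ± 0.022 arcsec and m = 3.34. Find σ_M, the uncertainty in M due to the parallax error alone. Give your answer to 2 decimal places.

M = m − 5 log₁₀ d + 5 = m + 5 log₁₀ p + 5, so ∂M/∂p = 5/(p ln 10).
σ_M = (5/ln 10) · (σ_p/p) = 2.1715 × 0.022/0.1084 = 2.1715 × 0.20295 = 0.44071.

σ_M = 0.44 mag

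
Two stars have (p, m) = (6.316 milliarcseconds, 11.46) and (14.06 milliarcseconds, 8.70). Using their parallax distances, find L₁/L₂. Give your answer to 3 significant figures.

L₁/L₂ = 0.390

d₁ = 1/p₁ = 1/0.006316″ = 158.33 pc; d₂ = 1/p₂ = 1/0.01406″ = 71.124 pc.
M₁ = m₁ − 5 log₁₀ d₁ + 5 = 11.46 − 10.9978 + 5 = 5.4622.
M₂ = 8.70 − 9.2601 + 5 = 4.4399.
L₁/L₂ = 10^(0.4(M₂ − M₁)) = 10^(0.4 × (-1.0223)) = 10^(-0.40892) = 0.39001.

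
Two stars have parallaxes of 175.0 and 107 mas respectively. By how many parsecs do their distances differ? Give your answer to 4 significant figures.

d_A = 1/0.1750″ = 5.7143 pc; d_B = 1/0.1070″ = 9.3458 pc.
|d_B − d_A| = |9.3458 − 5.7143| = 3.6315 pc.

3.632 pc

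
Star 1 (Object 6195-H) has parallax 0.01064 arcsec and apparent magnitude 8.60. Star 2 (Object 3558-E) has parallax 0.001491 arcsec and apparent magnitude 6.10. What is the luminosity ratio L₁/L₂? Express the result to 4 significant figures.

L₁/L₂ = 0.001964

d₁ = 1/p₁ = 1/0.01064″ = 93.985 pc; d₂ = 1/p₂ = 1/0.001491″ = 670.69 pc.
M₁ = m₁ − 5 log₁₀ d₁ + 5 = 8.60 − 9.8653 + 5 = 3.7347.
M₂ = 6.10 − 14.1326 + 5 = -3.0326.
L₁/L₂ = 10^(0.4(M₂ − M₁)) = 10^(0.4 × (-6.7673)) = 10^(-2.70692) = 0.0019637.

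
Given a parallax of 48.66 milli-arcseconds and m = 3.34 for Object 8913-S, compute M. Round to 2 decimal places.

d = 1/p = 1/0.04866″ = 20.551 pc.
m − M = 5 log₁₀(20.551) − 5 = 6.5642 − 5 = 1.5642.
M = m − (m − M) = 3.34 − 1.5642 = 1.78.

M = 1.78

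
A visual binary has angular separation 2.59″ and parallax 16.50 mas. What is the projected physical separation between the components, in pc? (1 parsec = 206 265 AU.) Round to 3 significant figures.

d = 1/p = 1/0.01650″ = 60.606 pc.
At distance d (pc), an angle of θ arcsec spans θ·d AU: s = 2.59 × 60.606 = 156.97 AU.
= 156.97 / 206265 = 0.00076101 pc.

0.000761 pc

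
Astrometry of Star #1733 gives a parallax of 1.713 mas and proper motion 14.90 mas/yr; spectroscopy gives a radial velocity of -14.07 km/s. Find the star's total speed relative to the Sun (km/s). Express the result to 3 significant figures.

d = 1/p = 1/0.001713″ = 583.77 pc.
μ = 14.90 mas/yr = 0.01490 ″/yr.
v_t = 4.740 μ d = 4.740 × 0.01490 × 583.77 = 41.229 km/s.
v = √(v_r² + v_t²) = √((-14.07)² + 41.229²) = √1897.8 = 43.564 km/s.

43.6 km/s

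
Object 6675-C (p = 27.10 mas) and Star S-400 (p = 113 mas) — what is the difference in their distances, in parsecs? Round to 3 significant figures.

28.1 pc

d_A = 1/0.02710″ = 36.9 pc; d_B = 1/0.1130″ = 8.8496 pc.
|d_B − d_A| = |8.8496 − 36.9| = 28.05 pc.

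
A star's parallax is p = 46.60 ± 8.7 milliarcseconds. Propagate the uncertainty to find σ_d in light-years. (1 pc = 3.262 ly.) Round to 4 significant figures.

13.07 ly

d = 1/p, so σ_d = σ_p / p².
σ_d = 0.00870 / (0.04660)² = 0.00870 / 0.0021716 = 4.0063 pc = 4.0063 × 3.262 ly = 13.069 ly.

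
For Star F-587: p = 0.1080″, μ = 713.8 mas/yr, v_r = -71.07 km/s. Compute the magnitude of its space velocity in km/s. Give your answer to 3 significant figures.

77.7 km/s

d = 1/p = 1/0.1080″ = 9.2593 pc.
μ = 713.8 mas/yr = 0.7138 ″/yr.
v_t = 4.740 μ d = 4.740 × 0.7138 × 9.2593 = 31.328 km/s.
v = √(v_r² + v_t²) = √((-71.07)² + 31.328²) = √6032.39 = 77.668 km/s.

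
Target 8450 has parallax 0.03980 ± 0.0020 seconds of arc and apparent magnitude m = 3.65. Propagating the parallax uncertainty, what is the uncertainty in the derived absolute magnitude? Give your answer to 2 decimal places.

M = m − 5 log₁₀ d + 5 = m + 5 log₁₀ p + 5, so ∂M/∂p = 5/(p ln 10).
σ_M = (5/ln 10) · (σ_p/p) = 2.1715 × 0.0020/0.03980 = 2.1715 × 0.050251 = 0.10912.

σ_M = 0.11 mag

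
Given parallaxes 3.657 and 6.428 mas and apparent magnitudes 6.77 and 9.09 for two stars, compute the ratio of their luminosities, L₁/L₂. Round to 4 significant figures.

L₁/L₂ = 26.18

d₁ = 1/p₁ = 1/0.003657″ = 273.45 pc; d₂ = 1/p₂ = 1/0.006428″ = 155.57 pc.
M₁ = m₁ − 5 log₁₀ d₁ + 5 = 6.77 − 12.1844 + 5 = -0.4144.
M₂ = 9.09 − 10.9596 + 5 = 3.1304.
L₁/L₂ = 10^(0.4(M₂ − M₁)) = 10^(0.4 × 3.5448) = 10^1.41792 = 26.177.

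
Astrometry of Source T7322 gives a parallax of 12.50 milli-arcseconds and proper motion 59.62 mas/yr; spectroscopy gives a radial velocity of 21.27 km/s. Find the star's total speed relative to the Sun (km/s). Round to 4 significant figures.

31.04 km/s

d = 1/p = 1/0.01250″ = 80 pc.
μ = 59.62 mas/yr = 0.05962 ″/yr.
v_t = 4.740 μ d = 4.740 × 0.05962 × 80 = 22.608 km/s.
v = √(v_r² + v_t²) = √(21.27² + 22.608²) = √963.535 = 31.041 km/s.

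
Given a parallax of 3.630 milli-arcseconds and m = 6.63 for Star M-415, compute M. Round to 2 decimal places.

M = -0.57

d = 1/p = 1/0.003630″ = 275.48 pc.
m − M = 5 log₁₀(275.48) − 5 = 12.2005 − 5 = 7.2005.
M = m − (m − M) = 6.63 − 7.2005 = -0.57.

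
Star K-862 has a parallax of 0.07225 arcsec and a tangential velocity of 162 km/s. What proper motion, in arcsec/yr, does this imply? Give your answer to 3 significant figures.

d = 1/p = 1/0.07225″ = 13.841 pc.
μ = v_t / (4.74 d) = 162 / (4.74 × 13.841) = 162 / 65.606 = 2.4693 ″/yr.

2.47 arcsec/yr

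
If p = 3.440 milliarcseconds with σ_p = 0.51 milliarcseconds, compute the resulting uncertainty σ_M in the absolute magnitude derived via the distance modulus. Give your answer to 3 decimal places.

σ_M = 0.322 mag

M = m − 5 log₁₀ d + 5 = m + 5 log₁₀ p + 5, so ∂M/∂p = 5/(p ln 10).
σ_M = (5/ln 10) · (σ_p/p) = 2.1715 × 0.51/3.440 = 2.1715 × 0.14826 = 0.32195.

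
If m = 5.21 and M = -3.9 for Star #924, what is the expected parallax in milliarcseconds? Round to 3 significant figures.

1.51 mas

m − M = 5.21 − (-3.9) = 9.11.
d = 10^((m−M)/5 + 1) = 10^2.822 = 663.74 pc.
p = 1/d = 1/663.74 = 0.0015066 arcsec = 1.5066 mas.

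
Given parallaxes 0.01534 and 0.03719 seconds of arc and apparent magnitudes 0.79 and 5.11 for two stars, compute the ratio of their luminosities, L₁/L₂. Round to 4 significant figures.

L₁/L₂ = 314.2

d₁ = 1/p₁ = 1/0.01534″ = 65.189 pc; d₂ = 1/p₂ = 1/0.03719″ = 26.889 pc.
M₁ = m₁ − 5 log₁₀ d₁ + 5 = 0.79 − 9.0709 + 5 = -3.2809.
M₂ = 5.11 − 7.1479 + 5 = 2.9621.
L₁/L₂ = 10^(0.4(M₂ − M₁)) = 10^(0.4 × 6.2430) = 10^2.49720 = 314.2.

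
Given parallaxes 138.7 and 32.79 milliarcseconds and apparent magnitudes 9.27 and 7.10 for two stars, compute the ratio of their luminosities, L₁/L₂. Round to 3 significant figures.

d₁ = 1/p₁ = 1/0.1387″ = 7.2098 pc; d₂ = 1/p₂ = 1/0.03279″ = 30.497 pc.
M₁ = m₁ − 5 log₁₀ d₁ + 5 = 9.27 − 4.2896 + 5 = 9.9804.
M₂ = 7.10 − 7.4213 + 5 = 4.6787.
L₁/L₂ = 10^(0.4(M₂ − M₁)) = 10^(0.4 × (-5.3017)) = 10^(-2.12068) = 0.0075739.

L₁/L₂ = 0.00757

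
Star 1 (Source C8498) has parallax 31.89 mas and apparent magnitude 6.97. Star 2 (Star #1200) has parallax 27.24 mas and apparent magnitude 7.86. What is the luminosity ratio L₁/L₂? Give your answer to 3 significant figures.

d₁ = 1/p₁ = 1/0.03189″ = 31.358 pc; d₂ = 1/p₂ = 1/0.02724″ = 36.711 pc.
M₁ = m₁ − 5 log₁₀ d₁ + 5 = 6.97 − 7.4817 + 5 = 4.4883.
M₂ = 7.86 − 7.8240 + 5 = 5.0360.
L₁/L₂ = 10^(0.4(M₂ − M₁)) = 10^(0.4 × 0.5477) = 10^0.21908 = 1.6561.

L₁/L₂ = 1.66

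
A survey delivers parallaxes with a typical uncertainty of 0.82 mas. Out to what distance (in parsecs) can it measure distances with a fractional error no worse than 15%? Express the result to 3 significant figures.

183 pc

σ_d/d = σ_p/p, so the condition is σ_p/p ≤ 0.15, i.e. p ≥ σ_p/0.15.
p_min = 0.82/0.15 = 5.4667 mas = 0.0054667 arcsec.
d_max = 1/p_min = 1/0.0054667 = 182.93 pc.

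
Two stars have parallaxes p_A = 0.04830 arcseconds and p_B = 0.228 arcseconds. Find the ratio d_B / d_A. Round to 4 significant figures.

Since d = 1/p, d_B/d_A = p_A/p_B.
= 0.04830 / 0.228 = 0.21184.

0.2118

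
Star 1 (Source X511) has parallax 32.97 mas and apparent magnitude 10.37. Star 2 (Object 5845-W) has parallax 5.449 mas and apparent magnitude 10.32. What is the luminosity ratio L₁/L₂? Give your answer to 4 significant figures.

L₁/L₂ = 0.02609

d₁ = 1/p₁ = 1/0.03297″ = 30.331 pc; d₂ = 1/p₂ = 1/0.005449″ = 183.52 pc.
M₁ = m₁ − 5 log₁₀ d₁ + 5 = 10.37 − 7.4094 + 5 = 7.9606.
M₂ = 10.32 − 11.3184 + 5 = 4.0016.
L₁/L₂ = 10^(0.4(M₂ − M₁)) = 10^(0.4 × (-3.9590)) = 10^(-1.58360) = 0.026086.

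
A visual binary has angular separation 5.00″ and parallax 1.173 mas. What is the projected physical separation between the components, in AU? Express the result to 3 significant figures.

4260 AU

d = 1/p = 1/0.001173″ = 852.51 pc.
At distance d (pc), an angle of θ arcsec spans θ·d AU: s = 5.00 × 852.51 = 4262.6 AU.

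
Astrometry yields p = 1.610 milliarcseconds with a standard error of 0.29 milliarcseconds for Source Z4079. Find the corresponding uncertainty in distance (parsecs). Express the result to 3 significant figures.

d = 1/p, so σ_d = σ_p / p².
σ_d = 0.000290 / (0.001610)² = 0.000290 / 0.0000025921 = 111.88 pc.

112 pc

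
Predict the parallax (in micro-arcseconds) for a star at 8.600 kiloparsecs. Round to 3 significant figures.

d = 8.600 kpc = 8600 pc.
p = 1/d = 1/8600 = 0.00011628 arcsec.
= 0.00011628 × 10⁶ = 116.28 μas.

116 μas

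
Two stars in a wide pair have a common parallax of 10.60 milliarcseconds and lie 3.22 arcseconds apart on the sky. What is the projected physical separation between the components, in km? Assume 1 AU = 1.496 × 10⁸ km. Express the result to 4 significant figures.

d = 1/p = 1/0.01060″ = 94.34 pc.
At distance d (pc), an angle of θ arcsec spans θ·d AU: s = 3.22 × 94.34 = 303.77 AU.
= 303.77 × 1.496 × 10⁸ km = 4.5444 × 10^10 km.

4.544 × 10^10 km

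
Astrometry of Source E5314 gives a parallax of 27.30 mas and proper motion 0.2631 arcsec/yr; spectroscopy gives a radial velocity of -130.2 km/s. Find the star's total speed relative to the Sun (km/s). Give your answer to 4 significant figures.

138.0 km/s

d = 1/p = 1/0.02730″ = 36.63 pc.
v_t = 4.740 μ d = 4.740 × 0.2631 × 36.63 = 45.681 km/s.
v = √(v_r² + v_t²) = √((-130.2)² + 45.681²) = √19038.8 = 137.98 km/s.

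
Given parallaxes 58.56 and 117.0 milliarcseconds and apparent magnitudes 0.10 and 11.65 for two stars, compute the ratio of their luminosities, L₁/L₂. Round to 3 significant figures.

d₁ = 1/p₁ = 1/0.05856″ = 17.077 pc; d₂ = 1/p₂ = 1/0.1170″ = 8.547 pc.
M₁ = m₁ − 5 log₁₀ d₁ + 5 = 0.10 − 6.1621 + 5 = -1.0621.
M₂ = 11.65 − 4.6591 + 5 = 11.9909.
L₁/L₂ = 10^(0.4(M₂ − M₁)) = 10^(0.4 × 13.0530) = 10^5.22120 = 1.6642 × 10^5.

L₁/L₂ = 166000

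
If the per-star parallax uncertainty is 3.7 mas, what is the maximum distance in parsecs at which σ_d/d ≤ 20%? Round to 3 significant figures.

σ_d/d = σ_p/p, so the condition is σ_p/p ≤ 0.20, i.e. p ≥ σ_p/0.20.
p_min = 3.7/0.20 = 18.5 mas = 0.0185 arcsec.
d_max = 1/p_min = 1/0.0185 = 54.054 pc.

54.1 pc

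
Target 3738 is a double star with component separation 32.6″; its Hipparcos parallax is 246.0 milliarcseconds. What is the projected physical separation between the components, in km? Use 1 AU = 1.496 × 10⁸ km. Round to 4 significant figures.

1.983 × 10^10 km

d = 1/p = 1/0.2460″ = 4.065 pc.
At distance d (pc), an angle of θ arcsec spans θ·d AU: s = 32.6 × 4.065 = 132.52 AU.
= 132.52 × 1.496 × 10⁸ km = 1.9825 × 10^10 km.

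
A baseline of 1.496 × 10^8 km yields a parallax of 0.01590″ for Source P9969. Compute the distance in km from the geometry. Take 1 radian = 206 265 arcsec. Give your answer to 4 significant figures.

θ = 0.01590″ = 0.01590/206265 = 7.7085 × 10^-8 rad.
d = B/θ = (1.496 × 10^8) / (7.7085 × 10^-8) = 1.9407 × 10^15 km.

1.941 × 10^15 km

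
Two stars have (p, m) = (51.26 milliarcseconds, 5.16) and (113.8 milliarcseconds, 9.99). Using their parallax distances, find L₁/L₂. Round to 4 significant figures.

d₁ = 1/p₁ = 1/0.05126″ = 19.508 pc; d₂ = 1/p₂ = 1/0.1138″ = 8.7873 pc.
M₁ = m₁ − 5 log₁₀ d₁ + 5 = 5.16 − 6.4511 + 5 = 3.7089.
M₂ = 9.99 − 4.7193 + 5 = 10.2707.
L₁/L₂ = 10^(0.4(M₂ − M₁)) = 10^(0.4 × 6.5618) = 10^2.62472 = 421.42.

L₁/L₂ = 421.4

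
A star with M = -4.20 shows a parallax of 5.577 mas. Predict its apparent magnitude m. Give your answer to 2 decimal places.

d = 1/p = 1/0.005577″ = 179.31 pc.
m − M = 5 log₁₀ d − 5 = 5 log₁₀(179.31) − 5 = 11.2680 − 5 = 6.2680.
m = M + (m − M) = -4.20 + 6.2680 = 2.07.

m = 2.07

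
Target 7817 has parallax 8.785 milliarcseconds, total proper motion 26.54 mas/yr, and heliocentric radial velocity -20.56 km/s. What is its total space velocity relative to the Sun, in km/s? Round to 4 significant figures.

d = 1/p = 1/0.008785″ = 113.83 pc.
μ = 26.54 mas/yr = 0.02654 ″/yr.
v_t = 4.740 μ d = 4.740 × 0.02654 × 113.83 = 14.32 km/s.
v = √(v_r² + v_t²) = √((-20.56)² + 14.32²) = √627.776 = 25.055 km/s.

25.06 km/s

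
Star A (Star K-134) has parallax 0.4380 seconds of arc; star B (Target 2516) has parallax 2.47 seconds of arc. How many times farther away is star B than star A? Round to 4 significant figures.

0.1773

Since d = 1/p, d_B/d_A = p_A/p_B.
= 0.4380 / 2.47 = 0.17733.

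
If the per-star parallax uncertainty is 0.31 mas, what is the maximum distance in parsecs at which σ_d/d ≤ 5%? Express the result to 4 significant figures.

161.3 pc

σ_d/d = σ_p/p, so the condition is σ_p/p ≤ 0.05, i.e. p ≥ σ_p/0.05.
p_min = 0.31/0.05 = 6.2 mas = 0.0062 arcsec.
d_max = 1/p_min = 1/0.0062 = 161.29 pc.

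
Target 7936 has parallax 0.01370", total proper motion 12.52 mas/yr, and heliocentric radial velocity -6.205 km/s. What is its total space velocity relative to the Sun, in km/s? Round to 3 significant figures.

7.57 km/s

d = 1/p = 1/0.01370″ = 72.993 pc.
μ = 12.52 mas/yr = 0.01252 ″/yr.
v_t = 4.740 μ d = 4.740 × 0.01252 × 72.993 = 4.3318 km/s.
v = √(v_r² + v_t²) = √((-6.205)² + 4.3318²) = √57.2665 = 7.5675 km/s.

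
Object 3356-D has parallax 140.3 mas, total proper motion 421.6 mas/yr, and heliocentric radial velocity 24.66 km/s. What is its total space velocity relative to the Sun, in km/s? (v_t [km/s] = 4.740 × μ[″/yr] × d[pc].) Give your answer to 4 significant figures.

28.48 km/s

d = 1/p = 1/0.1403″ = 7.1276 pc.
μ = 421.6 mas/yr = 0.4216 ″/yr.
v_t = 4.740 μ d = 4.740 × 0.4216 × 7.1276 = 14.244 km/s.
v = √(v_r² + v_t²) = √(24.66² + 14.244²) = √811.007 = 28.478 km/s.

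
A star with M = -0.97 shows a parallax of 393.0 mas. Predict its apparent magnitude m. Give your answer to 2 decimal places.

d = 1/p = 1/0.3930″ = 2.5445 pc.
m − M = 5 log₁₀ d − 5 = 5 log₁₀(2.5445) − 5 = 2.0280 − 5 = -2.9720.
m = M + (m − M) = -0.97 + (-2.9720) = -3.94.

m = -3.94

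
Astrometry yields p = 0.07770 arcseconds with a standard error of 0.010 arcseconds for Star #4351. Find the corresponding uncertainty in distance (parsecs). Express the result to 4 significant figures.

1.656 pc

d = 1/p, so σ_d = σ_p / p².
σ_d = 0.0100 / (0.07770)² = 0.0100 / 0.0060373 = 1.6564 pc.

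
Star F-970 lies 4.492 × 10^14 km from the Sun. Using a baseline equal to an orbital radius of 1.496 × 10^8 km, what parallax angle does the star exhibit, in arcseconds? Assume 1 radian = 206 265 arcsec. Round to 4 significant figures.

0.06869 arcsec

θ ≈ B/d = (1.496 × 10^8) / (4.492 × 10^14) = 3.3304 × 10^-7 rad.
In arcseconds: 3.3304 × 10^-7 × 206265 = 0.068694″.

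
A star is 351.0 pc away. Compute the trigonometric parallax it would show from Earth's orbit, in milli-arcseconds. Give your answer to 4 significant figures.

p = 1/d = 1/351 = 0.002849 arcsec.
= 0.002849 × 1000 = 2.849 mas.

2.849 mas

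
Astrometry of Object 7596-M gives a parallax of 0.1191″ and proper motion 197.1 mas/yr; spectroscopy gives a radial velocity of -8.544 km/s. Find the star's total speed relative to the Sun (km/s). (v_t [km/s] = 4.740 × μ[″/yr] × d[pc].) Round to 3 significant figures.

d = 1/p = 1/0.1191″ = 8.3963 pc.
μ = 197.1 mas/yr = 0.1971 ″/yr.
v_t = 4.740 μ d = 4.740 × 0.1971 × 8.3963 = 7.8443 km/s.
v = √(v_r² + v_t²) = √((-8.544)² + 7.8443²) = √134.533 = 11.599 km/s.

11.6 km/s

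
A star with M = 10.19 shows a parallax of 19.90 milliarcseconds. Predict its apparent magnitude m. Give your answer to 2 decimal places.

m = 13.70

d = 1/p = 1/0.01990″ = 50.251 pc.
m − M = 5 log₁₀ d − 5 = 5 log₁₀(50.251) − 5 = 8.5057 − 5 = 3.5057.
m = M + (m − M) = 10.19 + 3.5057 = 13.70.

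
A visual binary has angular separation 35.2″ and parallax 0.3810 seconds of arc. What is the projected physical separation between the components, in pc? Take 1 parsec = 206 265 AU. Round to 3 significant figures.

0.000448 pc

d = 1/p = 1/0.3810″ = 2.6247 pc.
At distance d (pc), an angle of θ arcsec spans θ·d AU: s = 35.2 × 2.6247 = 92.389 AU.
= 92.389 / 206265 = 0.00044791 pc.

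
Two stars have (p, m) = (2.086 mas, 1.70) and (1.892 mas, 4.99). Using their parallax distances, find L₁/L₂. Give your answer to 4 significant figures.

d₁ = 1/p₁ = 1/0.002086″ = 479.39 pc; d₂ = 1/p₂ = 1/0.001892″ = 528.54 pc.
M₁ = m₁ − 5 log₁₀ d₁ + 5 = 1.70 − 13.4034 + 5 = -6.7034.
M₂ = 4.99 − 13.6154 + 5 = -3.6254.
L₁/L₂ = 10^(0.4(M₂ − M₁)) = 10^(0.4 × 3.0780) = 10^1.23120 = 17.029.

L₁/L₂ = 17.03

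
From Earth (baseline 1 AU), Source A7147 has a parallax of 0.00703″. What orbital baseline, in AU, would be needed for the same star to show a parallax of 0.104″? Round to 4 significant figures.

14.79 AU

Parallax scales linearly with baseline: p ∝ B, so B = p_target / p_Earth × 1 AU.
B = 0.104 / 0.00703 = 14.794 AU.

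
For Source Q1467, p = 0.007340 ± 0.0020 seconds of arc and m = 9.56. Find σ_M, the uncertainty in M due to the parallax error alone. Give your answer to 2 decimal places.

σ_M = 0.59 mag

M = m − 5 log₁₀ d + 5 = m + 5 log₁₀ p + 5, so ∂M/∂p = 5/(p ln 10).
σ_M = (5/ln 10) · (σ_p/p) = 2.1715 × 0.0020/0.007340 = 2.1715 × 0.27248 = 0.59169.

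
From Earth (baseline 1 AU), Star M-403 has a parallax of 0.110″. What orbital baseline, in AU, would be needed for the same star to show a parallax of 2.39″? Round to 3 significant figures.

Parallax scales linearly with baseline: p ∝ B, so B = p_target / p_Earth × 1 AU.
B = 2.39 / 0.110 = 21.727 AU.

21.7 AU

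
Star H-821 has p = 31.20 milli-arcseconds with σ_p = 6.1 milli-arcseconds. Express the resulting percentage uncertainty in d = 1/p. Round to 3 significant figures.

19.6%

For d = 1/p, |σ_d/d| = |σ_p/p|.
σ_p/p = 6.1 / 31.20 = 0.19551 = 19.551%.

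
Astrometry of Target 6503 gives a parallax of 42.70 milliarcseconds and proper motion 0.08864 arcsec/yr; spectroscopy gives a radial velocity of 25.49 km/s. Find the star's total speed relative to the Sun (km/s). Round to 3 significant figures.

27.3 km/s

d = 1/p = 1/0.04270″ = 23.419 pc.
v_t = 4.740 μ d = 4.740 × 0.08864 × 23.419 = 9.8396 km/s.
v = √(v_r² + v_t²) = √(25.49² + 9.8396²) = √746.558 = 27.323 km/s.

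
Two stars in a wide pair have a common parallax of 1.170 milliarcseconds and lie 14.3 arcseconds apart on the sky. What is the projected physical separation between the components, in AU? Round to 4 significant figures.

12220 AU

d = 1/p = 1/0.001170″ = 854.7 pc.
At distance d (pc), an angle of θ arcsec spans θ·d AU: s = 14.3 × 854.7 = 12222 AU.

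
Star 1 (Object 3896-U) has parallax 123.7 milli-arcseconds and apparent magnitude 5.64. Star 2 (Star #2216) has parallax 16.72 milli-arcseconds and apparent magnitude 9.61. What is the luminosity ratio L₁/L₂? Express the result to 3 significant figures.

L₁/L₂ = 0.708

d₁ = 1/p₁ = 1/0.1237″ = 8.0841 pc; d₂ = 1/p₂ = 1/0.01672″ = 59.809 pc.
M₁ = m₁ − 5 log₁₀ d₁ + 5 = 5.64 − 4.5382 + 5 = 6.1018.
M₂ = 9.61 − 8.8838 + 5 = 5.7262.
L₁/L₂ = 10^(0.4(M₂ − M₁)) = 10^(0.4 × (-0.3756)) = 10^(-0.15024) = 0.70755.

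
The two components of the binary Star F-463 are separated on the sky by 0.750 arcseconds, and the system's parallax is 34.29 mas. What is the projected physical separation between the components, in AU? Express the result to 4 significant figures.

21.87 AU

d = 1/p = 1/0.03429″ = 29.163 pc.
At distance d (pc), an angle of θ arcsec spans θ·d AU: s = 0.750 × 29.163 = 21.872 AU.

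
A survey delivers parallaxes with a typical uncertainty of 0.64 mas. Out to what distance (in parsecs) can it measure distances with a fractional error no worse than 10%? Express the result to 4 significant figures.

156.3 pc

σ_d/d = σ_p/p, so the condition is σ_p/p ≤ 0.10, i.e. p ≥ σ_p/0.10.
p_min = 0.64/0.10 = 6.4 mas = 0.0064 arcsec.
d_max = 1/p_min = 1/0.0064 = 156.25 pc.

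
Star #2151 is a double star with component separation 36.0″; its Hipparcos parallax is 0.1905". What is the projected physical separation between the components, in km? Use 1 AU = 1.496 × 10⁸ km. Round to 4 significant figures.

d = 1/p = 1/0.1905″ = 5.2493 pc.
At distance d (pc), an angle of θ arcsec spans θ·d AU: s = 36.0 × 5.2493 = 188.97 AU.
= 188.97 × 1.496 × 10⁸ km = 2.8270 × 10^10 km.

2.827 × 10^10 km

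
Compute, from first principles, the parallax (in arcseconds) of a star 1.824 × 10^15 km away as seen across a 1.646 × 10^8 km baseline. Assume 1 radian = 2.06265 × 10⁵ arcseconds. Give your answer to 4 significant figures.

0.01861 arcsec

θ ≈ B/d = (1.646 × 10^8) / (1.824 × 10^15) = 9.0241 × 10^-8 rad.
In arcseconds: 9.0241 × 10^-8 × 206265 = 0.018614″.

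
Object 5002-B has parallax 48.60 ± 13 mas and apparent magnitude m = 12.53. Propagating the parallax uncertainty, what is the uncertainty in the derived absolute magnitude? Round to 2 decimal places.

M = m − 5 log₁₀ d + 5 = m + 5 log₁₀ p + 5, so ∂M/∂p = 5/(p ln 10).
σ_M = (5/ln 10) · (σ_p/p) = 2.1715 × 13/48.60 = 2.1715 × 0.26749 = 0.58085.

σ_M = 0.58 mag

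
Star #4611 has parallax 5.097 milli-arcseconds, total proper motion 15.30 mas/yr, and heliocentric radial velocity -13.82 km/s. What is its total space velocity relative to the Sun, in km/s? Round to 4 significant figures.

19.84 km/s

d = 1/p = 1/0.005097″ = 196.19 pc.
μ = 15.30 mas/yr = 0.01530 ″/yr.
v_t = 4.740 μ d = 4.740 × 0.01530 × 196.19 = 14.228 km/s.
v = √(v_r² + v_t²) = √((-13.82)² + 14.228²) = √393.428 = 19.835 km/s.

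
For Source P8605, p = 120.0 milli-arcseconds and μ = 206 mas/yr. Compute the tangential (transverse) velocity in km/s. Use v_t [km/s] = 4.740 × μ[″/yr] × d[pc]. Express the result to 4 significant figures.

8.137 km/s

d = 1/p = 1/0.1200″ = 8.3333 pc.
μ = 206 mas/yr = 0.206 ″/yr.
v_t = 4.74 × μ × d = 4.74 × 0.206 × 8.3333 = 8.137 km/s.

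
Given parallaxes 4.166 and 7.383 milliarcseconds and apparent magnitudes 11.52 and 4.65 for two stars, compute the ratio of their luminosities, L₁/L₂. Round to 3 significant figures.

d₁ = 1/p₁ = 1/0.004166″ = 240.04 pc; d₂ = 1/p₂ = 1/0.007383″ = 135.45 pc.
M₁ = m₁ − 5 log₁₀ d₁ + 5 = 11.52 − 11.9014 + 5 = 4.6186.
M₂ = 4.65 − 10.6589 + 5 = -1.0089.
L₁/L₂ = 10^(0.4(M₂ − M₁)) = 10^(0.4 × (-5.6275)) = 10^(-2.25100) = 0.0056105.

L₁/L₂ = 0.00561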